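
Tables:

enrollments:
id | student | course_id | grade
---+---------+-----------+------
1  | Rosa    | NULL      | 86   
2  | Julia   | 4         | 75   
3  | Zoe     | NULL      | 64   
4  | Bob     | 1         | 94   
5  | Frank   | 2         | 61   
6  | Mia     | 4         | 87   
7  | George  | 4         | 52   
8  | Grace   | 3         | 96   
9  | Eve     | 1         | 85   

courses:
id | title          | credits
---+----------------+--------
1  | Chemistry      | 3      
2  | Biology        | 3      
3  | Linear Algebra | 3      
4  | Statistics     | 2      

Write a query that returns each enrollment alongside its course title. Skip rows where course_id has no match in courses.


INNER JOIN keeps only enrollments rows whose course_id matches an id in courses. Walk through each enrollment:
  - enrollment 1 (Rosa): course_id=NULL, no match -> dropped
  - enrollment 2 (Julia): course_id=4 -> matches Statistics
  - enrollment 3 (Zoe): course_id=NULL, no match -> dropped
  - enrollment 4 (Bob): course_id=1 -> matches Chemistry
  - enrollment 5 (Frank): course_id=2 -> matches Biology
  - enrollment 6 (Mia): course_id=4 -> matches Statistics
  - enrollment 7 (George): course_id=4 -> matches Statistics
  - enrollment 8 (Grace): course_id=3 -> matches Linear Algebra
  - enrollment 9 (Eve): course_id=1 -> matches Chemistry
So 2 of 9 rows are dropped.

SQL:
SELECT a.student, b.title AS course
FROM enrollments a
INNER JOIN courses b ON a.course_id = b.id

Result:
student | course        
--------+---------------
Julia   | Statistics    
Bob     | Chemistry     
Frank   | Biology       
Mia     | Statistics    
George  | Statistics    
Grace   | Linear Algebra
Eve     | Chemistry     


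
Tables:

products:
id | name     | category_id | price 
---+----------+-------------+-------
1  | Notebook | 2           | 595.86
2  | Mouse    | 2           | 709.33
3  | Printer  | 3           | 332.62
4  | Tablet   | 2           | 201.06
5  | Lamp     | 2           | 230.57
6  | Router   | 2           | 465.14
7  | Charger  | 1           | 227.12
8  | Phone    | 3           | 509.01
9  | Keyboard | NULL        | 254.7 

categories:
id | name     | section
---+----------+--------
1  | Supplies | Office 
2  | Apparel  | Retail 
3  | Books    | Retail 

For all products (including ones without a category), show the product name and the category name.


LEFT JOIN keeps every row from products (the left table); where category_id has no match in categories, the category columns become NULL. Walk through each product:
  - product 1 (Notebook): category_id=2 -> matches Apparel
  - product 2 (Mouse): category_id=2 -> matches Apparel
  - product 3 (Printer): category_id=3 -> matches Books
  - product 4 (Tablet): category_id=2 -> matches Apparel
  - product 5 (Lamp): category_id=2 -> matches Apparel
  - product 6 (Router): category_id=2 -> matches Apparel
  - product 7 (Charger): category_id=1 -> matches Supplies
  - product 8 (Phone): category_id=3 -> matches Books
  - product 9 (Keyboard): category_id=NULL, no match -> kept with NULL
All 9 rows appear; 1 has NULL category.

SQL:
SELECT a.name, b.name AS category
FROM products a
LEFT JOIN categories b ON a.category_id = b.id

Result:
name     | category
---------+---------
Notebook | Apparel 
Mouse    | Apparel 
Printer  | Books   
Tablet   | Apparel 
Lamp     | Apparel 
Router   | Apparel 
Charger  | Supplies
Phone    | Books   
Keyboard | NULL    


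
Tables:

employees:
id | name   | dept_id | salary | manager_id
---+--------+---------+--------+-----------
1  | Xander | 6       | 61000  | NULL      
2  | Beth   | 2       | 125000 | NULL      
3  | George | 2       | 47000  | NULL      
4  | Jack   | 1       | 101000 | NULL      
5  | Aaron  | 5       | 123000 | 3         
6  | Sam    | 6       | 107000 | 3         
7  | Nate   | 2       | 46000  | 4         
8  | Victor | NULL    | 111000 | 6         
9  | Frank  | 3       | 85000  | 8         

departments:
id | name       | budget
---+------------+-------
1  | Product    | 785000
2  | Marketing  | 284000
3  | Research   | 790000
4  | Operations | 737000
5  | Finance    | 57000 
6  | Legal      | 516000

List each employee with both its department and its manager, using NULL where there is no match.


Two LEFT JOINs from the same base table employees: one to departments via dept_id, one to employees itself via manager_id. Both are LEFT so every employee is preserved.
Match against departments:
  - employee 1 (Xander): dept_id=6 -> matches Legal
  - employee 2 (Beth): dept_id=2 -> matches Marketing
  - employee 3 (George): dept_id=2 -> matches Marketing
  - employee 4 (Jack): dept_id=1 -> matches Product
  - employee 5 (Aaron): dept_id=5 -> matches Finance
  - employee 6 (Sam): dept_id=6 -> matches Legal
  - employee 7 (Nate): dept_id=2 -> matches Marketing
  - employee 8 (Victor): dept_id=NULL, no match -> kept with NULL
  - employee 9 (Frank): dept_id=3 -> matches Research
Match against employees (self):
  - employee 1 (Xander): manager_id=NULL -> NULL
  - employee 2 (Beth): manager_id=NULL -> NULL
  - employee 3 (George): manager_id=NULL -> NULL
  - employee 4 (Jack): manager_id=NULL -> NULL
  - employee 5 (Aaron): manager_id=3 -> George
  - employee 6 (Sam): manager_id=3 -> George
  - employee 7 (Nate): manager_id=4 -> Jack
  - employee 8 (Victor): manager_id=6 -> Sam
  - employee 9 (Frank): manager_id=8 -> Victor

SQL:
SELECT a.name, b.name AS department, c.name AS manager
FROM employees a
LEFT JOIN departments b ON a.dept_id = b.id
LEFT JOIN employees c ON a.manager_id = c.id

Result:
name   | department | manager
-------+------------+--------
Xander | Legal      | NULL   
Beth   | Marketing  | NULL   
George | Marketing  | NULL   
Jack   | Product    | NULL   
Aaron  | Finance    | George 
Sam    | Legal      | George 
Nate   | Marketing  | Jack   
Victor | NULL       | Sam    
Frank  | Research   | Victor 


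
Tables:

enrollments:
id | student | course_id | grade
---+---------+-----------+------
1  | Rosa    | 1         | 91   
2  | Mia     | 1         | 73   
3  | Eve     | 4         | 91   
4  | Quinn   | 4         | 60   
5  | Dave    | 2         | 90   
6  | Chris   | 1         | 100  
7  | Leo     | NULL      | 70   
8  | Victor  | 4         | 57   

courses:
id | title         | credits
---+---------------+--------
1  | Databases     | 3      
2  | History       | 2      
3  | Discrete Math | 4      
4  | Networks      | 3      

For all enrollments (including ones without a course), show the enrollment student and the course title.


LEFT JOIN keeps every row from enrollments (the left table); where course_id has no match in courses, the course columns become NULL. Walk through each enrollment:
  - enrollment 1 (Rosa): course_id=1 -> matches Databases
  - enrollment 2 (Mia): course_id=1 -> matches Databases
  - enrollment 3 (Eve): course_id=4 -> matches Networks
  - enrollment 4 (Quinn): course_id=4 -> matches Networks
  - enrollment 5 (Dave): course_id=2 -> matches History
  - enrollment 6 (Chris): course_id=1 -> matches Databases
  - enrollment 7 (Leo): course_id=NULL, no match -> kept with NULL
  - enrollment 8 (Victor): course_id=4 -> matches Networks
All 8 rows appear; 1 has NULL course.

SQL:
SELECT a.student, b.title AS course
FROM enrollments a
LEFT JOIN courses b ON a.course_id = b.id

Result:
student | course   
--------+----------
Rosa    | Databases
Mia     | Databases
Eve     | Networks 
Quinn   | Networks 
Dave    | History  
Chris   | Databases
Leo     | NULL     
Victor  | Networks 


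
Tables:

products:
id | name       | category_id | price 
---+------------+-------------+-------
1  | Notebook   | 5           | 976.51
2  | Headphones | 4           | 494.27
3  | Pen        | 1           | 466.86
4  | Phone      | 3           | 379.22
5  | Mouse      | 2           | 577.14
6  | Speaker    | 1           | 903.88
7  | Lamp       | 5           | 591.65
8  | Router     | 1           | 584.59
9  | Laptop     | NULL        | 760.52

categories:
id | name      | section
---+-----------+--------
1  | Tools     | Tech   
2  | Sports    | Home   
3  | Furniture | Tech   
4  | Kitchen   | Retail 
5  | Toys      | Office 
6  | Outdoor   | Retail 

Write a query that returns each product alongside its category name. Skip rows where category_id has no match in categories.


INNER JOIN keeps only products rows whose category_id matches an id in categories. Walk through each product:
  - product 1 (Notebook): category_id=5 -> matches Toys
  - product 2 (Headphones): category_id=4 -> matches Kitchen
  - product 3 (Pen): category_id=1 -> matches Tools
  - product 4 (Phone): category_id=3 -> matches Furniture
  - product 5 (Mouse): category_id=2 -> matches Sports
  - product 6 (Speaker): category_id=1 -> matches Tools
  - product 7 (Lamp): category_id=5 -> matches Toys
  - product 8 (Router): category_id=1 -> matches Tools
  - product 9 (Laptop): category_id=NULL, no match -> dropped
So 1 of 9 rows is dropped.

SQL:
SELECT a.name, b.name AS category
FROM products a
INNER JOIN categories b ON a.category_id = b.id

Result:
name       | category 
-----------+----------
Notebook   | Toys     
Headphones | Kitchen  
Pen        | Tools    
Phone      | Furniture
Mouse      | Sports   
Speaker    | Tools    
Lamp       | Toys     
Router     | Tools    


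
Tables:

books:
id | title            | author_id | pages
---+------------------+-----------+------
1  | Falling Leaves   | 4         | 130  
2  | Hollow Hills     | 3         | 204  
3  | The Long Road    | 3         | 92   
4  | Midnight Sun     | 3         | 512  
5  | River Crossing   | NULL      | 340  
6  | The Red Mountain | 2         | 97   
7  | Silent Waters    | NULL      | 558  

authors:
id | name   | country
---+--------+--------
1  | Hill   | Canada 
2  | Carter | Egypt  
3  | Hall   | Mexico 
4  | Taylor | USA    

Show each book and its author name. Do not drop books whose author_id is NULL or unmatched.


LEFT JOIN keeps every row from books (the left table); where author_id has no match in authors, the author columns become NULL. Walk through each book:
  - book 1 (Falling Leaves): author_id=4 -> matches Taylor
  - book 2 (Hollow Hills): author_id=3 -> matches Hall
  - book 3 (The Long Road): author_id=3 -> matches Hall
  - book 4 (Midnight Sun): author_id=3 -> matches Hall
  - book 5 (River Crossing): author_id=NULL, no match -> kept with NULL
  - book 6 (The Red Mountain): author_id=2 -> matches Carter
  - book 7 (Silent Waters): author_id=NULL, no match -> kept with NULL
All 7 rows appear; 2 have NULL author.

SQL:
SELECT a.title, b.name AS author
FROM books a
LEFT JOIN authors b ON a.author_id = b.id

Result:
title            | author
-----------------+-------
Falling Leaves   | Taylor
Hollow Hills     | Hall  
The Long Road    | Hall  
Midnight Sun     | Hall  
River Crossing   | NULL  
The Red Mountain | Carter
Silent Waters    | NULL  


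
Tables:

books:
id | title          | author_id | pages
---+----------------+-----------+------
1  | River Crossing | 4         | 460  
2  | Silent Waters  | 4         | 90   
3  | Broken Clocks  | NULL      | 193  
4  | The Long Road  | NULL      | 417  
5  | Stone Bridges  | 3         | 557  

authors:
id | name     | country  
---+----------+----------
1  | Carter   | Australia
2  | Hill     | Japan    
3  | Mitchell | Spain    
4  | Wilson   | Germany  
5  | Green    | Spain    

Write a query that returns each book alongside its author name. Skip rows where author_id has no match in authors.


INNER JOIN keeps only books rows whose author_id matches an id in authors. Walk through each book:
  - book 1 (River Crossing): author_id=4 -> matches Wilson
  - book 2 (Silent Waters): author_id=4 -> matches Wilson
  - book 3 (Broken Clocks): author_id=NULL, no match -> dropped
  - book 4 (The Long Road): author_id=NULL, no match -> dropped
  - book 5 (Stone Bridges): author_id=3 -> matches Mitchell
So 2 of 5 rows are dropped.

SQL:
SELECT a.title, b.name AS author
FROM books a
INNER JOIN authors b ON a.author_id = b.id

Result:
title          | author  
---------------+---------
River Crossing | Wilson  
Silent Waters  | Wilson  
Stone Bridges  | Mitchell


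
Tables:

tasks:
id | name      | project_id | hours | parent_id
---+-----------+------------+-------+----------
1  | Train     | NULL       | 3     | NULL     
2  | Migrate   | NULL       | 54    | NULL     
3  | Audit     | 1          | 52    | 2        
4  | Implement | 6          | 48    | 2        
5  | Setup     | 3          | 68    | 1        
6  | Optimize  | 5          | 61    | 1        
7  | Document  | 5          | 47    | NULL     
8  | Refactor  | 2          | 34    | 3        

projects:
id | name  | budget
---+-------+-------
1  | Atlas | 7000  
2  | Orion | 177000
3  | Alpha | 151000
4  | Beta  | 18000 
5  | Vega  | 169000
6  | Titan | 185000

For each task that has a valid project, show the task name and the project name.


INNER JOIN keeps only tasks rows whose project_id matches an id in projects. Walk through each task:
  - task 1 (Train): project_id=NULL, no match -> dropped
  - task 2 (Migrate): project_id=NULL, no match -> dropped
  - task 3 (Audit): project_id=1 -> matches Atlas
  - task 4 (Implement): project_id=6 -> matches Titan
  - task 5 (Setup): project_id=3 -> matches Alpha
  - task 6 (Optimize): project_id=5 -> matches Vega
  - task 7 (Document): project_id=5 -> matches Vega
  - task 8 (Refactor): project_id=2 -> matches Orion
So 2 of 8 rows are dropped.

SQL:
SELECT a.name, b.name AS project
FROM tasks a
INNER JOIN projects b ON a.project_id = b.id

Result:
name      | project
----------+--------
Audit     | Atlas  
Implement | Titan  
Setup     | Alpha  
Optimize  | Vega   
Document  | Vega   
Refactor  | Orion  


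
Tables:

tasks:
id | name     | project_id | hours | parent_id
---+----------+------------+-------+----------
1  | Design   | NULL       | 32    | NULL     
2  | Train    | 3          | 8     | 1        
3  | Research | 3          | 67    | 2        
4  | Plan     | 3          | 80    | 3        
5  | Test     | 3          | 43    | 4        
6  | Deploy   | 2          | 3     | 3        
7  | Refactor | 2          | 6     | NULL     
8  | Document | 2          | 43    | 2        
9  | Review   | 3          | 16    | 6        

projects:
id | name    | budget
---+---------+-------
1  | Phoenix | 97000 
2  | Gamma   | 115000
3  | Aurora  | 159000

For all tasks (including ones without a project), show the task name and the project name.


LEFT JOIN keeps every row from tasks (the left table); where project_id has no match in projects, the project columns become NULL. Walk through each task:
  - task 1 (Design): project_id=NULL, no match -> kept with NULL
  - task 2 (Train): project_id=3 -> matches Aurora
  - task 3 (Research): project_id=3 -> matches Aurora
  - task 4 (Plan): project_id=3 -> matches Aurora
  - task 5 (Test): project_id=3 -> matches Aurora
  - task 6 (Deploy): project_id=2 -> matches Gamma
  - task 7 (Refactor): project_id=2 -> matches Gamma
  - task 8 (Document): project_id=2 -> matches Gamma
  - task 9 (Review): project_id=3 -> matches Aurora
All 9 rows appear; 1 has NULL project.

SQL:
SELECT a.name, b.name AS project
FROM tasks a
LEFT JOIN projects b ON a.project_id = b.id

Result:
name     | project
---------+--------
Design   | NULL   
Train    | Aurora 
Research | Aurora 
Plan     | Aurora 
Test     | Aurora 
Deploy   | Gamma  
Refactor | Gamma  
Document | Gamma  
Review   | Aurora 


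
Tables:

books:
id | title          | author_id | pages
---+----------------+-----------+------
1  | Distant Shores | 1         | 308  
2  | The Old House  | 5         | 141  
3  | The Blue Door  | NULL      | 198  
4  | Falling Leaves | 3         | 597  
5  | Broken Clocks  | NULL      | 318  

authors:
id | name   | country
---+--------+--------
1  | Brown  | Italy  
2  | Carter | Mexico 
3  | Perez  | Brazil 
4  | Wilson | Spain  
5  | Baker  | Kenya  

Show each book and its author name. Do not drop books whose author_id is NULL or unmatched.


LEFT JOIN keeps every row from books (the left table); where author_id has no match in authors, the author columns become NULL. Walk through each book:
  - book 1 (Distant Shores): author_id=1 -> matches Brown
  - book 2 (The Old House): author_id=5 -> matches Baker
  - book 3 (The Blue Door): author_id=NULL, no match -> kept with NULL
  - book 4 (Falling Leaves): author_id=3 -> matches Perez
  - book 5 (Broken Clocks): author_id=NULL, no match -> kept with NULL
All 5 rows appear; 2 have NULL author.

SQL:
SELECT a.title, b.name AS author
FROM books a
LEFT JOIN authors b ON a.author_id = b.id

Result:
title          | author
---------------+-------
Distant Shores | Brown 
The Old House  | Baker 
The Blue Door  | NULL  
Falling Leaves | Perez 
Broken Clocks  | NULL  


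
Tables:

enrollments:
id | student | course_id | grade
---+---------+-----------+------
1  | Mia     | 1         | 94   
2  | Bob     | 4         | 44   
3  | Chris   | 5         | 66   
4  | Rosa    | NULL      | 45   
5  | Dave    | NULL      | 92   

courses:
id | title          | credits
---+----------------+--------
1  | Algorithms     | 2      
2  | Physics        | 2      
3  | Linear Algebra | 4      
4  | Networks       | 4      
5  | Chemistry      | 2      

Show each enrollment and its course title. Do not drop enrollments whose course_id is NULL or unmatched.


LEFT JOIN keeps every row from enrollments (the left table); where course_id has no match in courses, the course columns become NULL. Walk through each enrollment:
  - enrollment 1 (Mia): course_id=1 -> matches Algorithms
  - enrollment 2 (Bob): course_id=4 -> matches Networks
  - enrollment 3 (Chris): course_id=5 -> matches Chemistry
  - enrollment 4 (Rosa): course_id=NULL, no match -> kept with NULL
  - enrollment 5 (Dave): course_id=NULL, no match -> kept with NULL
All 5 rows appear; 2 have NULL course.

SQL:
SELECT a.student, b.title AS course
FROM enrollments a
LEFT JOIN courses b ON a.course_id = b.id

Result:
student | course    
--------+-----------
Mia     | Algorithms
Bob     | Networks  
Chris   | Chemistry 
Rosa    | NULL      
Dave    | NULL      


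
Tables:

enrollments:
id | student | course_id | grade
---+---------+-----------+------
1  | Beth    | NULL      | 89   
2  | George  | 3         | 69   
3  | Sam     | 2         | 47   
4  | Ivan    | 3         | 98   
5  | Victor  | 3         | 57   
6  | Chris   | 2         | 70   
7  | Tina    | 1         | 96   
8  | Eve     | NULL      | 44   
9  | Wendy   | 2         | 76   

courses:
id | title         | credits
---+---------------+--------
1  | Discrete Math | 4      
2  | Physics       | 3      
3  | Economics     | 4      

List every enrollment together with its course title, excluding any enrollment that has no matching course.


INNER JOIN keeps only enrollments rows whose course_id matches an id in courses. Walk through each enrollment:
  - enrollment 1 (Beth): course_id=NULL, no match -> dropped
  - enrollment 2 (George): course_id=3 -> matches Economics
  - enrollment 3 (Sam): course_id=2 -> matches Physics
  - enrollment 4 (Ivan): course_id=3 -> matches Economics
  - enrollment 5 (Victor): course_id=3 -> matches Economics
  - enrollment 6 (Chris): course_id=2 -> matches Physics
  - enrollment 7 (Tina): course_id=1 -> matches Discrete Math
  - enrollment 8 (Eve): course_id=NULL, no match -> dropped
  - enrollment 9 (Wendy): course_id=2 -> matches Physics
So 2 of 9 rows are dropped.

SQL:
SELECT a.student, b.title AS course
FROM enrollments a
INNER JOIN courses b ON a.course_id = b.id

Result:
student | course       
--------+--------------
George  | Economics    
Sam     | Physics      
Ivan    | Economics    
Victor  | Economics    
Chris   | Physics      
Tina    | Discrete Math
Wendy   | Physics      


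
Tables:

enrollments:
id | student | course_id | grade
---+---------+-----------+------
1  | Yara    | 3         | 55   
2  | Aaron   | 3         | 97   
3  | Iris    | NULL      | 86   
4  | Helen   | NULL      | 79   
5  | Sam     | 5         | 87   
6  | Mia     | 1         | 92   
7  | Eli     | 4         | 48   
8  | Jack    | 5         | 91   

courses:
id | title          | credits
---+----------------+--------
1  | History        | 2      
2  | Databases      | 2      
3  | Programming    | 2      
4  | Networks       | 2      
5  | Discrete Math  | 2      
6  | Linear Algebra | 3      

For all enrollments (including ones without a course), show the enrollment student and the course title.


LEFT JOIN keeps every row from enrollments (the left table); where course_id has no match in courses, the course columns become NULL. Walk through each enrollment:
  - enrollment 1 (Yara): course_id=3 -> matches Programming
  - enrollment 2 (Aaron): course_id=3 -> matches Programming
  - enrollment 3 (Iris): course_id=NULL, no match -> kept with NULL
  - enrollment 4 (Helen): course_id=NULL, no match -> kept with NULL
  - enrollment 5 (Sam): course_id=5 -> matches Discrete Math
  - enrollment 6 (Mia): course_id=1 -> matches History
  - enrollment 7 (Eli): course_id=4 -> matches Networks
  - enrollment 8 (Jack): course_id=5 -> matches Discrete Math
All 8 rows appear; 2 have NULL course.

SQL:
SELECT a.student, b.title AS course
FROM enrollments a
LEFT JOIN courses b ON a.course_id = b.id

Result:
student | course       
--------+--------------
Yara    | Programming  
Aaron   | Programming  
Iris    | NULL         
Helen   | NULL         
Sam     | Discrete Math
Mia     | History      
Eli     | Networks     
Jack    | Discrete Math


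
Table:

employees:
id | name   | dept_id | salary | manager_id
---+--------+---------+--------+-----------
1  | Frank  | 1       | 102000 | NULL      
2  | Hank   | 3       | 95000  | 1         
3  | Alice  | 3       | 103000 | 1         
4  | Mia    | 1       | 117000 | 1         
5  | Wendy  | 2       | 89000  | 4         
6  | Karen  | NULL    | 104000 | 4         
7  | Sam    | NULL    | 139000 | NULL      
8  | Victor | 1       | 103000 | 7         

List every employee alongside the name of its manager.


This is a self-join: employees is joined to a second copy of itself, matching each row's manager_id to another row's id. Use LEFT JOIN so rows with manager_id=NULL are kept.
  - employee 1 (Frank): manager_id=NULL -> NULL
  - employee 2 (Hank): manager_id=1 -> Frank
  - employee 3 (Alice): manager_id=1 -> Frank
  - employee 4 (Mia): manager_id=1 -> Frank
  - employee 5 (Wendy): manager_id=4 -> Mia
  - employee 6 (Karen): manager_id=4 -> Mia
  - employee 7 (Sam): manager_id=NULL -> NULL
  - employee 8 (Victor): manager_id=7 -> Sam

SQL:
SELECT a.name AS item, b.name AS manager
FROM employees a
LEFT JOIN employees b ON a.manager_id = b.id

Result:
item   | manager
-------+--------
Frank  | NULL   
Hank   | Frank  
Alice  | Frank  
Mia    | Frank  
Wendy  | Mia    
Karen  | Mia    
Sam    | NULL   
Victor | Sam    


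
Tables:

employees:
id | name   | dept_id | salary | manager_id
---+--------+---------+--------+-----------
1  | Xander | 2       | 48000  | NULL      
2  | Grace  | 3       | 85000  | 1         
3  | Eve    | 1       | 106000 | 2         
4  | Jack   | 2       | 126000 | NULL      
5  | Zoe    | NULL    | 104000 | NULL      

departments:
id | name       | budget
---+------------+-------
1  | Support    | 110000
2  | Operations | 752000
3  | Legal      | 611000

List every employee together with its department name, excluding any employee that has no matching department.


INNER JOIN keeps only employees rows whose dept_id matches an id in departments. Walk through each employee:
  - employee 1 (Xander): dept_id=2 -> matches Operations
  - employee 2 (Grace): dept_id=3 -> matches Legal
  - employee 3 (Eve): dept_id=1 -> matches Support
  - employee 4 (Jack): dept_id=2 -> matches Operations
  - employee 5 (Zoe): dept_id=NULL, no match -> dropped
So 1 of 5 rows is dropped.

SQL:
SELECT a.name, b.name AS department
FROM employees a
INNER JOIN departments b ON a.dept_id = b.id

Result:
name   | department
-------+-----------
Xander | Operations
Grace  | Legal     
Eve    | Support   
Jack   | Operations


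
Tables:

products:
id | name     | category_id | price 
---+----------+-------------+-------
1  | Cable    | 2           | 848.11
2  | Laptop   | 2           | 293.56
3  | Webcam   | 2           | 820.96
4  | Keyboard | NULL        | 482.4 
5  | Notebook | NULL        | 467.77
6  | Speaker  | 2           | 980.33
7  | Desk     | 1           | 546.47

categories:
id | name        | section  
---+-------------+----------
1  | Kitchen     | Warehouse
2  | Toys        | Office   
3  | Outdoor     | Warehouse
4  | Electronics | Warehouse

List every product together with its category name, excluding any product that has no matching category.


INNER JOIN keeps only products rows whose category_id matches an id in categories. Walk through each product:
  - product 1 (Cable): category_id=2 -> matches Toys
  - product 2 (Laptop): category_id=2 -> matches Toys
  - product 3 (Webcam): category_id=2 -> matches Toys
  - product 4 (Keyboard): category_id=NULL, no match -> dropped
  - product 5 (Notebook): category_id=NULL, no match -> dropped
  - product 6 (Speaker): category_id=2 -> matches Toys
  - product 7 (Desk): category_id=1 -> matches Kitchen
So 2 of 7 rows are dropped.

SQL:
SELECT a.name, b.name AS category
FROM products a
INNER JOIN categories b ON a.category_id = b.id

Result:
name    | category
--------+---------
Cable   | Toys    
Laptop  | Toys    
Webcam  | Toys    
Speaker | Toys    
Desk    | Kitchen 


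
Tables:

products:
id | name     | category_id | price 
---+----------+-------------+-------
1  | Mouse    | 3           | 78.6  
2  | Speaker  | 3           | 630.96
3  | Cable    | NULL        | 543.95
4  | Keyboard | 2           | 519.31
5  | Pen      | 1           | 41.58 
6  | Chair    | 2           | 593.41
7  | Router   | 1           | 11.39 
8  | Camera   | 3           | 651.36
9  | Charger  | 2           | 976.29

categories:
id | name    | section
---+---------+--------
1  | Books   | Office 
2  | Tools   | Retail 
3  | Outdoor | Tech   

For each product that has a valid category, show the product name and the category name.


INNER JOIN keeps only products rows whose category_id matches an id in categories. Walk through each product:
  - product 1 (Mouse): category_id=3 -> matches Outdoor
  - product 2 (Speaker): category_id=3 -> matches Outdoor
  - product 3 (Cable): category_id=NULL, no match -> dropped
  - product 4 (Keyboard): category_id=2 -> matches Tools
  - product 5 (Pen): category_id=1 -> matches Books
  - product 6 (Chair): category_id=2 -> matches Tools
  - product 7 (Router): category_id=1 -> matches Books
  - product 8 (Camera): category_id=3 -> matches Outdoor
  - product 9 (Charger): category_id=2 -> matches Tools
So 1 of 9 rows is dropped.

SQL:
SELECT a.name, b.name AS category
FROM products a
INNER JOIN categories b ON a.category_id = b.id

Result:
name     | category
---------+---------
Mouse    | Outdoor 
Speaker  | Outdoor 
Keyboard | Tools   
Pen      | Books   
Chair    | Tools   
Router   | Books   
Camera   | Outdoor 
Charger  | Tools   


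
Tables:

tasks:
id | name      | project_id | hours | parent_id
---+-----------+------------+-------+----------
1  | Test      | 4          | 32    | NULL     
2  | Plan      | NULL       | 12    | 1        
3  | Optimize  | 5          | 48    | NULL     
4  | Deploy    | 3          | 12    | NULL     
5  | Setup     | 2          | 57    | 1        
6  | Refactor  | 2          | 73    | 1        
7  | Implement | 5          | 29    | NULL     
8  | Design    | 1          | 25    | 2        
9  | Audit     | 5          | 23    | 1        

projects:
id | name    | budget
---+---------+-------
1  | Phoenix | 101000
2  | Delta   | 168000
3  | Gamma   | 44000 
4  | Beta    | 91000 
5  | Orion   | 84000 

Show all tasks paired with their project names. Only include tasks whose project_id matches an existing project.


INNER JOIN keeps only tasks rows whose project_id matches an id in projects. Walk through each task:
  - task 1 (Test): project_id=4 -> matches Beta
  - task 2 (Plan): project_id=NULL, no match -> dropped
  - task 3 (Optimize): project_id=5 -> matches Orion
  - task 4 (Deploy): project_id=3 -> matches Gamma
  - task 5 (Setup): project_id=2 -> matches Delta
  - task 6 (Refactor): project_id=2 -> matches Delta
  - task 7 (Implement): project_id=5 -> matches Orion
  - task 8 (Design): project_id=1 -> matches Phoenix
  - task 9 (Audit): project_id=5 -> matches Orion
So 1 of 9 rows is dropped.

SQL:
SELECT a.name, b.name AS project
FROM tasks a
INNER JOIN projects b ON a.project_id = b.id

Result:
name      | project
----------+--------
Test      | Beta   
Optimize  | Orion  
Deploy    | Gamma  
Setup     | Delta  
Refactor  | Delta  
Implement | Orion  
Design    | Phoenix
Audit     | Orion  


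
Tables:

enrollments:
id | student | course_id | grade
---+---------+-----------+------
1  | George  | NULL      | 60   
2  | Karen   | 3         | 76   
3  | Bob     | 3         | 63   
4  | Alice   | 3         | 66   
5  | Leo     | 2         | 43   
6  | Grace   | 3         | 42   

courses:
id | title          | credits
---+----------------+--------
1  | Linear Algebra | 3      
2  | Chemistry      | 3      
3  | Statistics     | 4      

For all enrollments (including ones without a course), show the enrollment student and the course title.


LEFT JOIN keeps every row from enrollments (the left table); where course_id has no match in courses, the course columns become NULL. Walk through each enrollment:
  - enrollment 1 (George): course_id=NULL, no match -> kept with NULL
  - enrollment 2 (Karen): course_id=3 -> matches Statistics
  - enrollment 3 (Bob): course_id=3 -> matches Statistics
  - enrollment 4 (Alice): course_id=3 -> matches Statistics
  - enrollment 5 (Leo): course_id=2 -> matches Chemistry
  - enrollment 6 (Grace): course_id=3 -> matches Statistics
All 6 rows appear; 1 has NULL course.

SQL:
SELECT a.student, b.title AS course
FROM enrollments a
LEFT JOIN courses b ON a.course_id = b.id

Result:
student | course    
--------+-----------
George  | NULL      
Karen   | Statistics
Bob     | Statistics
Alice   | Statistics
Leo     | Chemistry 
Grace   | Statistics


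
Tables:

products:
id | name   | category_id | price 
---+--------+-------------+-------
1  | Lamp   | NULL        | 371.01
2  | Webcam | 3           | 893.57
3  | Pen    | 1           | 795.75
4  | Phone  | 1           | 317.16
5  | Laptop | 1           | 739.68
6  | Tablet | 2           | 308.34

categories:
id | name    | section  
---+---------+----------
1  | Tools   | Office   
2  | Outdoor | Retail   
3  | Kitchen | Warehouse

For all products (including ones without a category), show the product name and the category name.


LEFT JOIN keeps every row from products (the left table); where category_id has no match in categories, the category columns become NULL. Walk through each product:
  - product 1 (Lamp): category_id=NULL, no match -> kept with NULL
  - product 2 (Webcam): category_id=3 -> matches Kitchen
  - product 3 (Pen): category_id=1 -> matches Tools
  - product 4 (Phone): category_id=1 -> matches Tools
  - product 5 (Laptop): category_id=1 -> matches Tools
  - product 6 (Tablet): category_id=2 -> matches Outdoor
All 6 rows appear; 1 has NULL category.

SQL:
SELECT a.name, b.name AS category
FROM products a
LEFT JOIN categories b ON a.category_id = b.id

Result:
name   | category
-------+---------
Lamp   | NULL    
Webcam | Kitchen 
Pen    | Tools   
Phone  | Tools   
Laptop | Tools   
Tablet | Outdoor 


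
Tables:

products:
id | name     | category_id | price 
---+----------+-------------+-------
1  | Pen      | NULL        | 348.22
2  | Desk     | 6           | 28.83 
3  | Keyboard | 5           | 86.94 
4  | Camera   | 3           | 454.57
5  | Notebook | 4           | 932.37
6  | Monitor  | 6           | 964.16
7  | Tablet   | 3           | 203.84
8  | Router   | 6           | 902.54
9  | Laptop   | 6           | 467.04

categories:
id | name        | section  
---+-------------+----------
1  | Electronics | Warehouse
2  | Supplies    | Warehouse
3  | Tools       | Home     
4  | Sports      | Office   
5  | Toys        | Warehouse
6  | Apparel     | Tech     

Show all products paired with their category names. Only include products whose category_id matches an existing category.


INNER JOIN keeps only products rows whose category_id matches an id in categories. Walk through each product:
  - product 1 (Pen): category_id=NULL, no match -> dropped
  - product 2 (Desk): category_id=6 -> matches Apparel
  - product 3 (Keyboard): category_id=5 -> matches Toys
  - product 4 (Camera): category_id=3 -> matches Tools
  - product 5 (Notebook): category_id=4 -> matches Sports
  - product 6 (Monitor): category_id=6 -> matches Apparel
  - product 7 (Tablet): category_id=3 -> matches Tools
  - product 8 (Router): category_id=6 -> matches Apparel
  - product 9 (Laptop): category_id=6 -> matches Apparel
So 1 of 9 rows is dropped.

SQL:
SELECT a.name, b.name AS category
FROM products a
INNER JOIN categories b ON a.category_id = b.id

Result:
name     | category
---------+---------
Desk     | Apparel 
Keyboard | Toys    
Camera   | Tools   
Notebook | Sports  
Monitor  | Apparel 
Tablet   | Tools   
Router   | Apparel 
Laptop   | Apparel 


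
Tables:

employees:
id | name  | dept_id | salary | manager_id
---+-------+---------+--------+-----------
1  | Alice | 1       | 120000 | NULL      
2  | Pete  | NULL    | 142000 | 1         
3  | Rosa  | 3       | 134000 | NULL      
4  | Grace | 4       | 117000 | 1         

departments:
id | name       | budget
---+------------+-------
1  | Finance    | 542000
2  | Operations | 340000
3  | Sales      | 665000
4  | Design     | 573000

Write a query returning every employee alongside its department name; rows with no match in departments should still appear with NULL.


LEFT JOIN keeps every row from employees (the left table); where dept_id has no match in departments, the department columns become NULL. Walk through each employee:
  - employee 1 (Alice): dept_id=1 -> matches Finance
  - employee 2 (Pete): dept_id=NULL, no match -> kept with NULL
  - employee 3 (Rosa): dept_id=3 -> matches Sales
  - employee 4 (Grace): dept_id=4 -> matches Design
All 4 rows appear; 1 has NULL department.

SQL:
SELECT a.name, b.name AS department
FROM employees a
LEFT JOIN departments b ON a.dept_id = b.id

Result:
name  | department
------+-----------
Alice | Finance   
Pete  | NULL      
Rosa  | Sales     
Grace | Design    


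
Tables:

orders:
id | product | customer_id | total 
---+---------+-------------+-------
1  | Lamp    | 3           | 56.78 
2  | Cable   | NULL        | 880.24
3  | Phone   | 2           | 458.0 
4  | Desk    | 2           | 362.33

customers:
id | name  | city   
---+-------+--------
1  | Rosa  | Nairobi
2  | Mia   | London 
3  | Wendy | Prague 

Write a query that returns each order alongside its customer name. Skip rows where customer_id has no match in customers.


INNER JOIN keeps only orders rows whose customer_id matches an id in customers. Walk through each order:
  - order 1 (Lamp): customer_id=3 -> matches Wendy
  - order 2 (Cable): customer_id=NULL, no match -> dropped
  - order 3 (Phone): customer_id=2 -> matches Mia
  - order 4 (Desk): customer_id=2 -> matches Mia
So 1 of 4 rows is dropped.

SQL:
SELECT a.product, b.name AS customer
FROM orders a
INNER JOIN customers b ON a.customer_id = b.id

Result:
product | customer
--------+---------
Lamp    | Wendy   
Phone   | Mia     
Desk    | Mia     


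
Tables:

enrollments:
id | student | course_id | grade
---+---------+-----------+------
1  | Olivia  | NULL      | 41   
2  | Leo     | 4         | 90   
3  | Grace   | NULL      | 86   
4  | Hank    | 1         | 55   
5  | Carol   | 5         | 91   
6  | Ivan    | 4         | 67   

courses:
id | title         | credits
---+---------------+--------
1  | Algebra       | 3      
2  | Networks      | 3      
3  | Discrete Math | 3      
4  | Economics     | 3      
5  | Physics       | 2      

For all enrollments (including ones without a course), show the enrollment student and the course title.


LEFT JOIN keeps every row from enrollments (the left table); where course_id has no match in courses, the course columns become NULL. Walk through each enrollment:
  - enrollment 1 (Olivia): course_id=NULL, no match -> kept with NULL
  - enrollment 2 (Leo): course_id=4 -> matches Economics
  - enrollment 3 (Grace): course_id=NULL, no match -> kept with NULL
  - enrollment 4 (Hank): course_id=1 -> matches Algebra
  - enrollment 5 (Carol): course_id=5 -> matches Physics
  - enrollment 6 (Ivan): course_id=4 -> matches Economics
All 6 rows appear; 2 have NULL course.

SQL:
SELECT a.student, b.title AS course
FROM enrollments a
LEFT JOIN courses b ON a.course_id = b.id

Result:
student | course   
--------+----------
Olivia  | NULL     
Leo     | Economics
Grace   | NULL     
Hank    | Algebra  
Carol   | Physics  
Ivan    | Economics


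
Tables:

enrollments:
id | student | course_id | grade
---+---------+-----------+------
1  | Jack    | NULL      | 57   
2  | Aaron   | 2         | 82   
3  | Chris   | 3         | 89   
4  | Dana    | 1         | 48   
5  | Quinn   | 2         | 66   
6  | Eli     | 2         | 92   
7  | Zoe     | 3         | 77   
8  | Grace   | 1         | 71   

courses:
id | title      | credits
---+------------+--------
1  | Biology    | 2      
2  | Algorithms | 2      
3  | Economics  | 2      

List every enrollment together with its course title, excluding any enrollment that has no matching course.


INNER JOIN keeps only enrollments rows whose course_id matches an id in courses. Walk through each enrollment:
  - enrollment 1 (Jack): course_id=NULL, no match -> dropped
  - enrollment 2 (Aaron): course_id=2 -> matches Algorithms
  - enrollment 3 (Chris): course_id=3 -> matches Economics
  - enrollment 4 (Dana): course_id=1 -> matches Biology
  - enrollment 5 (Quinn): course_id=2 -> matches Algorithms
  - enrollment 6 (Eli): course_id=2 -> matches Algorithms
  - enrollment 7 (Zoe): course_id=3 -> matches Economics
  - enrollment 8 (Grace): course_id=1 -> matches Biology
So 1 of 8 rows is dropped.

SQL:
SELECT a.student, b.title AS course
FROM enrollments a
INNER JOIN courses b ON a.course_id = b.id

Result:
student | course    
--------+-----------
Aaron   | Algorithms
Chris   | Economics 
Dana    | Biology   
Quinn   | Algorithms
Eli     | Algorithms
Zoe     | Economics 
Grace   | Biology   


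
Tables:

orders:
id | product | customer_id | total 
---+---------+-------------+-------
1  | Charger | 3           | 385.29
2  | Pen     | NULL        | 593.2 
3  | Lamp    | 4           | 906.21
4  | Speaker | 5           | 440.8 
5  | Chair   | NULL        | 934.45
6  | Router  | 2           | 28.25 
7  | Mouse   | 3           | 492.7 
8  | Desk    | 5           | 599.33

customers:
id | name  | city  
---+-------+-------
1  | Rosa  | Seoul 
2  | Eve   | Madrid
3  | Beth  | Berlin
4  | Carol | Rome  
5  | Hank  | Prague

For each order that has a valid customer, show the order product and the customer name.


INNER JOIN keeps only orders rows whose customer_id matches an id in customers. Walk through each order:
  - order 1 (Charger): customer_id=3 -> matches Beth
  - order 2 (Pen): customer_id=NULL, no match -> dropped
  - order 3 (Lamp): customer_id=4 -> matches Carol
  - order 4 (Speaker): customer_id=5 -> matches Hank
  - order 5 (Chair): customer_id=NULL, no match -> dropped
  - order 6 (Router): customer_id=2 -> matches Eve
  - order 7 (Mouse): customer_id=3 -> matches Beth
  - order 8 (Desk): customer_id=5 -> matches Hank
So 2 of 8 rows are dropped.

SQL:
SELECT a.product, b.name AS customer
FROM orders a
INNER JOIN customers b ON a.customer_id = b.id

Result:
product | customer
--------+---------
Charger | Beth    
Lamp    | Carol   
Speaker | Hank    
Router  | Eve     
Mouse   | Beth    
Desk    | Hank    


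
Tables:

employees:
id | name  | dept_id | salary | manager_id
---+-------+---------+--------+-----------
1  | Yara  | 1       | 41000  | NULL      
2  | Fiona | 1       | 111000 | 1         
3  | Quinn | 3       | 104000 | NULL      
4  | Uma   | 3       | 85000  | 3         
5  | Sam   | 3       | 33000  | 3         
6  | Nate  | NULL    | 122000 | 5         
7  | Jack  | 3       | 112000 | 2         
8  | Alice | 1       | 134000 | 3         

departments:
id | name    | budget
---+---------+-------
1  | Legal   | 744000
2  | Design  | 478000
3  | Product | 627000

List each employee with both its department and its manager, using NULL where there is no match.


Two LEFT JOINs from the same base table employees: one to departments via dept_id, one to employees itself via manager_id. Both are LEFT so every employee is preserved.
Match against departments:
  - employee 1 (Yara): dept_id=1 -> matches Legal
  - employee 2 (Fiona): dept_id=1 -> matches Legal
  - employee 3 (Quinn): dept_id=3 -> matches Product
  - employee 4 (Uma): dept_id=3 -> matches Product
  - employee 5 (Sam): dept_id=3 -> matches Product
  - employee 6 (Nate): dept_id=NULL, no match -> kept with NULL
  - employee 7 (Jack): dept_id=3 -> matches Product
  - employee 8 (Alice): dept_id=1 -> matches Legal
Match against employees (self):
  - employee 1 (Yara): manager_id=NULL -> NULL
  - employee 2 (Fiona): manager_id=1 -> Yara
  - employee 3 (Quinn): manager_id=NULL -> NULL
  - employee 4 (Uma): manager_id=3 -> Quinn
  - employee 5 (Sam): manager_id=3 -> Quinn
  - employee 6 (Nate): manager_id=5 -> Sam
  - employee 7 (Jack): manager_id=2 -> Fiona
  - employee 8 (Alice): manager_id=3 -> Quinn

SQL:
SELECT a.name, b.name AS department, c.name AS manager
FROM employees a
LEFT JOIN departments b ON a.dept_id = b.id
LEFT JOIN employees c ON a.manager_id = c.id

Result:
name  | department | manager
------+------------+--------
Yara  | Legal      | NULL   
Fiona | Legal      | Yara   
Quinn | Product    | NULL   
Uma   | Product    | Quinn  
Sam   | Product    | Quinn  
Nate  | NULL       | Sam    
Jack  | Product    | Fiona  
Alice | Legal      | Quinn  
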